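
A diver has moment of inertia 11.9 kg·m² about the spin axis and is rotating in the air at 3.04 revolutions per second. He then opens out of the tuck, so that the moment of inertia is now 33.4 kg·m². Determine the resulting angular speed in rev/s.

No external torque acts about the spin axis, so angular momentum is conserved.
ω₂ = I₁ω₁ / I₂ = (11.90)(3.04 rev/s) / (33.40) = 1.083 rev/s.

ω₂ ≈ 1.08 rev/s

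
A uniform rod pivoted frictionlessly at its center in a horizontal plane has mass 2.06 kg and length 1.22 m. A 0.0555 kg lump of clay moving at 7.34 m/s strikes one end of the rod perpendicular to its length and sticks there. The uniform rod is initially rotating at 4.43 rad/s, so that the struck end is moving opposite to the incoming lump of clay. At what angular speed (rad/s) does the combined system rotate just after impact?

The axle reaction passes through the pivot and exerts no torque about it; angular momentum about the pivot is conserved through the impact.
I_p = (1/12)(2.06)(1.22)² = 0.2555 kg·m². Taking the sense of the lump of clay's angular momentum as positive, L_{lump} = m v R = (0.0555)(7.34)(1.22/2) = 0.2485 kg·m²/s.
L_i = −I_p ω_p + m v R = −(0.2555)(4.43) + 0.2485 = -0.8834 kg·m²/s.
After sticking, I_f = I_p + m R² = 0.2555 + (0.0555)(1.22/2)² = 0.2762 kg·m².
ω_f = L_i / I_f = -0.8834 / 0.2762 = -3.199 rad/s.

|ω_f| ≈ 3.20 rad/s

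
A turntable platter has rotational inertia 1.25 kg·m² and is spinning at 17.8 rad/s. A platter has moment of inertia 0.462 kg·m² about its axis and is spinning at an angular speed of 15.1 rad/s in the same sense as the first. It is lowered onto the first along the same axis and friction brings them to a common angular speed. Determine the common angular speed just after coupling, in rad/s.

No external torque acts about the common axis, so total angular momentum is conserved.
Taking A's sense as positive: L = (1.250)(17.8) + (0.4620)(15.1) = 29.23 kg·m²·rad/s.
Combined I = 1.250 + 0.4620 = 1.712 kg·m².
ω_f = L / I = 29.23 / 1.712 = 17.07 rad/s.

|ω_f| ≈ 17.1 rad/s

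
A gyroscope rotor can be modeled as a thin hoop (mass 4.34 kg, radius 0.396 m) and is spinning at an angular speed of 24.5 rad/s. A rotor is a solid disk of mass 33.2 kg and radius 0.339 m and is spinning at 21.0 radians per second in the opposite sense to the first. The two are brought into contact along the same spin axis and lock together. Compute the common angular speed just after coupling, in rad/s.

No external torque acts about the common axis, so total angular momentum is conserved.
Moments of inertia: I_A = (4.34)(0.396)² = 0.6806 kg·m²; I_B = ½(33.2)(0.339)² = 1.908 kg·m².
Taking A's sense as positive: L = (0.6806)(24.5) − (1.908)(21.0) = -23.39 kg·m²·rad/s.
Combined I = 0.6806 + 1.908 = 2.588 kg·m².
ω_f = L / I = -23.39 / 2.588 = -9.036 rad/s.

|ω_f| ≈ 9.04 rad/s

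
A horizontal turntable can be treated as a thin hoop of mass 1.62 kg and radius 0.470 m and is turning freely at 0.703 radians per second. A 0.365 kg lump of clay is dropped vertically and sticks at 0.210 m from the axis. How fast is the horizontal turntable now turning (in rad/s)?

ω_f ≈ 0.673 rad/s

No external torque acts about the axis; L_before = L_after.
I_p = (1.62)(0.470)² = 0.3579 kg·m².
Added inertia Σmr² = (0.365)(0.210)² = 0.01610 kg·m²; I_f = 0.3579 + 0.01610 = 0.3740 kg·m².
ω_f = I_p ω_i / I_f = (0.3579)(0.703) / 0.3740 = 0.6727 rad/s.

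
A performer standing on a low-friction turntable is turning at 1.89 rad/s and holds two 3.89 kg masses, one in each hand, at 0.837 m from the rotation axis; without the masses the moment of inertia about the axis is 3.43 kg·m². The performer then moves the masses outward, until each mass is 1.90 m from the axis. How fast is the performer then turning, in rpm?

ω₂ ≈ 5.09 rpm

With no external torque about the axis, L is conserved: I₁ω₁ = I₂ω₂.
I₁ = 3.43 + 2(3.89)(0.837)² = 8.880 kg·m²; I₂ = 3.43 + 2(3.89)(1.90)² = 31.52 kg·m².
ω₂ = I₁ω₁ / I₂ = (8.880)(1.89 rad/s) / (31.52) = 0.5326 rad/s = 5.086 rpm.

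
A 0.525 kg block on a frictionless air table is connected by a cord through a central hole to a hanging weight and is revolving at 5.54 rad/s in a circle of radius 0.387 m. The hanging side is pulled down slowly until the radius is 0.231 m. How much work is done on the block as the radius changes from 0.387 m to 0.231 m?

No torque about the axis ⇒ m r₁² ω₁ = m r₂² ω₂.
ω₂ = ω₁ (r₁/r₂)² = (5.54)(0.387/0.231)² = 15.55 rad/s.
W = ΔKE = ½m(v₂² − v₁²) = 2.180 J.

W ≈ 2.18 J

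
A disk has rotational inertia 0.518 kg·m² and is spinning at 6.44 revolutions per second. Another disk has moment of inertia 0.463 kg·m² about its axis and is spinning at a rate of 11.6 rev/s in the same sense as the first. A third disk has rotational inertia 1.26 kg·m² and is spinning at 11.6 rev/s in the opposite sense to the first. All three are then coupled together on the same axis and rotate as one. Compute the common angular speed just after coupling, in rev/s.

The coupling torques are internal; angular momentum about the shared axis is conserved.
Taking A's sense as positive: L = (0.5180)(6.44) + (0.4630)(11.6) − (1.260)(11.6) = -5.909 kg·m²·rev/s.
Combined I = 0.5180 + 0.4630 + 1.260 = 2.241 kg·m².
ω_f = L / I = -5.909 / 2.241 = -2.637 rev/s.

|ω_f| ≈ 2.64 rev/s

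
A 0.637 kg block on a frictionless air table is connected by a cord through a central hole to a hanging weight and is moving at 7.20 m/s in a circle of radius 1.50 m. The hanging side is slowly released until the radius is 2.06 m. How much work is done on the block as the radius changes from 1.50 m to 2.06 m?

Central (radial) force ⇒ zero torque about the center ⇒ m v r is constant.
v₂ = v₁ r₁ / r₂ = (7.20)(1.50) / (2.06) = 5.243 m/s.
W = ΔKE = ½m(v₂² − v₁²) = -7.757 J.

W ≈ -7.76 J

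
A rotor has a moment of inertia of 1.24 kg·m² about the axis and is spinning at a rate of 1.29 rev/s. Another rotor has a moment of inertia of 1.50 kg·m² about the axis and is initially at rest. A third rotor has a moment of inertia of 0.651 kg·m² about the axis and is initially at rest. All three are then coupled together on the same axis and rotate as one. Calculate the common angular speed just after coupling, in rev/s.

The coupling torques are internal; angular momentum about the shared axis is conserved.
Taking A's sense as positive: L = (1.240)(1.29) = 1.600 kg·m²·rev/s.
Combined I = 1.240 + 1.500 + 0.6510 = 3.391 kg·m².
ω_f = L / I = 1.600 / 3.391 = 0.4717 rev/s.

|ω_f| ≈ 0.472 rev/s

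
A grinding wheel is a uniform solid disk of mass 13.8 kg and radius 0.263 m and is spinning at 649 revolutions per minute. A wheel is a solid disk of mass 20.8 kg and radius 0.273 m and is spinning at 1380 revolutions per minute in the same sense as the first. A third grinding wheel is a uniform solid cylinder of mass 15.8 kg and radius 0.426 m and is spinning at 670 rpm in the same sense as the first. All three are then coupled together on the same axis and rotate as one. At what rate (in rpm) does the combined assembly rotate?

The coupling torques are internal; angular momentum about the shared axis is conserved.
Moments of inertia: I_A = ½(13.8)(0.263)² = 0.4773 kg·m²; I_B = ½(20.8)(0.273)² = 0.7751 kg·m²; I_C = ½(15.8)(0.426)² = 1.434 kg·m².
Taking A's sense as positive: L = (0.4773)(649) + (0.7751)(1380) + (1.434)(670) = 2340 kg·m²·rpm.
Combined I = 0.4773 + 0.7751 + 1.434 = 2.686 kg·m².
ω_f = L / I = 2340 / 2.686 = 871.2 rpm.

|ω_f| ≈ 871 rpm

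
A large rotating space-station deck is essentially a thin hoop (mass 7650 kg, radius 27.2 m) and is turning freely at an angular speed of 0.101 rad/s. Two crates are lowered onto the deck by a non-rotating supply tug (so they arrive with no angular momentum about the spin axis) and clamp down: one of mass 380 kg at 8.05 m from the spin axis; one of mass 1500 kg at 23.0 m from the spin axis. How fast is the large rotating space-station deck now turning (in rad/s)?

No external torque acts about the spin axis; L_before = L_after.
I_p = (7650)(27.2)² = 5.660e+06 kg·m².
Added inertia Σmr² = (380)(8.05)² + (1500)(23.0)² = 8.181e+05 kg·m²; I_f = 5.660e+06 + 8.181e+05 = 6.478e+06 kg·m².
ω_f = I_p ω_i / I_f = (5.660e+06)(0.101) / 6.478e+06 = 0.08824 rad/s.

ω_f ≈ 0.0882 rad/s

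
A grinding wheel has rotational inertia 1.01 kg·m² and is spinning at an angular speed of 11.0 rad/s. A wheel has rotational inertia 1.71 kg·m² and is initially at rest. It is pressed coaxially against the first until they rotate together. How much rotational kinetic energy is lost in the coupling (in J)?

ΔKE lost ≈ 38.4 J

No external torque acts about the common axis, so total angular momentum is conserved.
Taking A's sense as positive: L = (1.010)(11.0) = 11.11 kg·m²·rad/s.
Combined I = 1.010 + 1.710 = 2.720 kg·m².
ω_f = L / I = 11.11 / 2.720 = 4.085 rad/s.
KE_i = ½ΣIω² = 61.11 J; KE_f = ½(2.720)(4.085)² = 22.69 J.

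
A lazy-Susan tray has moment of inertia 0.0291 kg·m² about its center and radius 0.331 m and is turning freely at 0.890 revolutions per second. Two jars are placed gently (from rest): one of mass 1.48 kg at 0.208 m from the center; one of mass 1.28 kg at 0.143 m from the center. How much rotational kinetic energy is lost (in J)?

energy lost ≈ 0.344 J

The added mass arrives with no angular momentum about the center, and any external torque about the center is negligible, so the system's angular momentum is conserved.
Added inertia Σmr² = (1.48)(0.208)² + (1.28)(0.143)² = 0.09021 kg·m²; I_f = 0.02910 + 0.09021 = 0.1193 kg·m².
ω_f = I_p ω_i / I_f = (0.02910)(0.890) / 0.1193 = 0.2171 rev/s.
KE_i = ½(0.02910)(5.592 rad/s)² = 0.4550 J; KE_f = ½(0.1193)(1.364)² = 0.1110 J.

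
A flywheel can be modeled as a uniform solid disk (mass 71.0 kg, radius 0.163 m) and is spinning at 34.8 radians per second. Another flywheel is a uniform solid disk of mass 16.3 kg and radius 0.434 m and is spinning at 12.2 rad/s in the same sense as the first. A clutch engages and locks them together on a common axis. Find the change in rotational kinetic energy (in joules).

The coupling torques are internal; angular momentum about the shared axis is conserved.
Moments of inertia: I_A = ½(71.0)(0.163)² = 0.9432 kg·m²; I_B = ½(16.3)(0.434)² = 1.535 kg·m².
Taking A's sense as positive: L = (0.9432)(34.8) + (1.535)(12.2) = 51.55 kg·m²·rad/s.
Combined I = 0.9432 + 1.535 = 2.478 kg·m².
ω_f = L / I = 51.55 / 2.478 = 20.80 rad/s.
KE_i = ½ΣIω² = 685.4 J; KE_f = ½(2.478)(20.80)² = 536.2 J.

ΔKE ≈ -149 J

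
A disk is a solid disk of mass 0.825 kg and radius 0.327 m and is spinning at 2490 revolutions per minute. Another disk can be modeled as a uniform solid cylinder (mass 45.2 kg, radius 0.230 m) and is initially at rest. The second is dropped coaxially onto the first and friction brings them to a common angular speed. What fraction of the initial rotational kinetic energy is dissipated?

The coupling torques are internal; angular momentum about the shared axis is conserved.
Moments of inertia: I_A = ½(0.825)(0.327)² = 0.04411 kg·m²; I_B = ½(45.2)(0.230)² = 1.196 kg·m².
Taking A's sense as positive: L = (0.04411)(2490) = 109.8 kg·m²·rpm.
Combined I = 0.04411 + 1.196 = 1.240 kg·m².
ω_f = L / I = 109.8 / 1.240 = 88.60 rpm.
KE_i = ½ΣIω² = 1499 J; KE_f = ½(1.240)(9.278)² = 53.35 J.
Fraction dissipated = (KE_i − KE_f)/KE_i = 0.9644.

fraction ≈ 0.964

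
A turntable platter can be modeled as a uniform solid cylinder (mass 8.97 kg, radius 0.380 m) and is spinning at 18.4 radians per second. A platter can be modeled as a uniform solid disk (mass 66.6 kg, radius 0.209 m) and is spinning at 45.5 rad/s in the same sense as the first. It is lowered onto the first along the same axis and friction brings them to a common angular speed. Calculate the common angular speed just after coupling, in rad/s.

The coupling torques are internal; angular momentum about the shared axis is conserved.
Moments of inertia: I_A = ½(8.97)(0.380)² = 0.6476 kg·m²; I_B = ½(66.6)(0.209)² = 1.455 kg·m².
Taking A's sense as positive: L = (0.6476)(18.4) + (1.455)(45.5) = 78.10 kg·m²·rad/s.
Combined I = 0.6476 + 1.455 = 2.102 kg·m².
ω_f = L / I = 78.10 / 2.102 = 37.15 rad/s.

|ω_f| ≈ 37.2 rad/s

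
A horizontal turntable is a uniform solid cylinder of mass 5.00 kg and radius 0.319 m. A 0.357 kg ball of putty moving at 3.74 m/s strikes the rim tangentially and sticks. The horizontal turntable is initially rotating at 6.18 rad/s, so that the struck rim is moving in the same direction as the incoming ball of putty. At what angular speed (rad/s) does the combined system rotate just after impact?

|ω_f| ≈ 6.87 rad/s

The axle reaction passes through the axle and exerts no torque about it; angular momentum about the axle is conserved through the impact.
I_p = ½(5.00)(0.319)² = 0.2544 kg·m². Taking the sense of the ball of putty's angular momentum as positive, L_{ball} = m v R = (0.357)(3.74)(0.319) = 0.4259 kg·m²/s.
L_i = +I_p ω_p + m v R = +(0.2544)(6.18) + 0.4259 = 1.998 kg·m²/s.
After sticking, I_f = I_p + m R² = 0.2544 + (0.357)(0.319)² = 0.2907 kg·m².
ω_f = L_i / I_f = 1.998 / 0.2907 = 6.873 rad/s.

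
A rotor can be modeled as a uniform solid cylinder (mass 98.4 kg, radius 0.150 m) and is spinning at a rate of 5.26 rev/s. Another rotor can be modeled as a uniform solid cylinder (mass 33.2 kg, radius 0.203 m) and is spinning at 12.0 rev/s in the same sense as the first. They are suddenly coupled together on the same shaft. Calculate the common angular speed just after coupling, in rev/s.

The coupling torques are internal; angular momentum about the shared axis is conserved.
Moments of inertia: I_A = ½(98.4)(0.150)² = 1.107 kg·m²; I_B = ½(33.2)(0.203)² = 0.6841 kg·m².
Taking A's sense as positive: L = (1.107)(5.26) + (0.6841)(12.0) = 14.03 kg·m²·rev/s.
Combined I = 1.107 + 0.6841 = 1.791 kg·m².
ω_f = L / I = 14.03 / 1.791 = 7.834 rev/s.

|ω_f| ≈ 7.83 rev/s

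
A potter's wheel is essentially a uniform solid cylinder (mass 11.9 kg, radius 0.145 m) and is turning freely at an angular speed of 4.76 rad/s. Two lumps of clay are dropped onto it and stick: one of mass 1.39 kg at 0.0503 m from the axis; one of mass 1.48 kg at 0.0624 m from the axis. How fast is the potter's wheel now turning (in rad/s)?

ω_f ≈ 4.43 rad/s

No external torque acts about the axis; L_before = L_after.
I_p = ½(11.9)(0.145)² = 0.1251 kg·m².
Added inertia Σmr² = (1.39)(0.0503)² + (1.48)(0.0624)² = 0.009280 kg·m²; I_f = 0.1251 + 0.009280 = 0.1344 kg·m².
ω_f = I_p ω_i / I_f = (0.1251)(4.76) / 0.1344 = 4.431 rad/s.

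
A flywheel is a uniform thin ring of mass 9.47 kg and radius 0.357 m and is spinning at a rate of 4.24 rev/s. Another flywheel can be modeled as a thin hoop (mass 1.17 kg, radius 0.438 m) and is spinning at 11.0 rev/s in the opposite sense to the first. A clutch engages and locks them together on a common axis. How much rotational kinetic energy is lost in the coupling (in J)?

No external torque acts about the common axis, so total angular momentum is conserved.
Moments of inertia: I_A = (9.47)(0.357)² = 1.207 kg·m²; I_B = (1.17)(0.438)² = 0.2245 kg·m².
Taking A's sense as positive: L = (1.207)(4.24) − (0.2245)(11.0) = 2.648 kg·m²·rev/s.
Combined I = 1.207 + 0.2245 = 1.431 kg·m².
ω_f = L / I = 2.648 / 1.431 = 1.850 rev/s.
KE_i = ½ΣIω² = 964.4 J; KE_f = ½(1.431)(11.63)² = 96.72 J.

ΔKE lost ≈ 868 J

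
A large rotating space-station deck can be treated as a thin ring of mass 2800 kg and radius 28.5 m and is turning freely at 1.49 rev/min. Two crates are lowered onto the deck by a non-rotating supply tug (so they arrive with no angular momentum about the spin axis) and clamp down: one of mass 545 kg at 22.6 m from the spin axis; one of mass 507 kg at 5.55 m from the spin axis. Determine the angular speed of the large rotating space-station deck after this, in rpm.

ω_f ≈ 1.32 rpm

No external torque acts about the spin axis; L_before = L_after.
I_p = (2800)(28.5)² = 2.274e+06 kg·m².
Added inertia Σmr² = (545)(22.6)² + (507)(5.55)² = 2.940e+05 kg·m²; I_f = 2.274e+06 + 2.940e+05 = 2.568e+06 kg·m².
ω_f = I_p ω_i / I_f = (2.274e+06)(1.49) / 2.568e+06 = 1.319 rpm.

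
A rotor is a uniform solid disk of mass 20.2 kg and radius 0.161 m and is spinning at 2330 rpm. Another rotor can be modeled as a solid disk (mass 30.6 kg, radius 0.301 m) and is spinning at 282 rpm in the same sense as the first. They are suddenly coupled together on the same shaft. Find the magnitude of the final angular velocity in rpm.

The coupling torques are internal; angular momentum about the shared axis is conserved.
Moments of inertia: I_A = ½(20.2)(0.161)² = 0.2618 kg·m²; I_B = ½(30.6)(0.301)² = 1.386 kg·m².
Taking A's sense as positive: L = (0.2618)(2330) + (1.386)(282) = 1001 kg·m²·rpm.
Combined I = 0.2618 + 1.386 = 1.648 kg·m².
ω_f = L / I = 1001 / 1.648 = 607.3 rpm.

|ω_f| ≈ 607 rpm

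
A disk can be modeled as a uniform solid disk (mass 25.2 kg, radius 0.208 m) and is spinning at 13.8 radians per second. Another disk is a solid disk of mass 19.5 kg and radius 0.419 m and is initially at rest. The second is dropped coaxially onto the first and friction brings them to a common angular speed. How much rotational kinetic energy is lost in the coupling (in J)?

No external torque acts about the common axis, so total angular momentum is conserved.
Moments of inertia: I_A = ½(25.2)(0.208)² = 0.5451 kg·m²; I_B = ½(19.5)(0.419)² = 1.712 kg·m².
Taking A's sense as positive: L = (0.5451)(13.8) = 7.523 kg·m²·rad/s.
Combined I = 0.5451 + 1.712 = 2.257 kg·m².
ω_f = L / I = 7.523 / 2.257 = 3.333 rad/s.
KE_i = ½ΣIω² = 51.91 J; KE_f = ½(2.257)(3.333)² = 12.54 J.

ΔKE lost ≈ 39.4 J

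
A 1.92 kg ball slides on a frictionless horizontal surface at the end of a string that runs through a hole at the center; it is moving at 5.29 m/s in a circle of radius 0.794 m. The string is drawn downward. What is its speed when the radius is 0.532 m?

The only horizontal force on the mass is along the cord (radial), so it exerts no torque about the hole and angular momentum m v r is conserved.
v₂ = v₁ r₁ / r₂ = (5.29)(0.794) / (0.532) = 7.895 m/s.

v₂ ≈ 7.90 m/s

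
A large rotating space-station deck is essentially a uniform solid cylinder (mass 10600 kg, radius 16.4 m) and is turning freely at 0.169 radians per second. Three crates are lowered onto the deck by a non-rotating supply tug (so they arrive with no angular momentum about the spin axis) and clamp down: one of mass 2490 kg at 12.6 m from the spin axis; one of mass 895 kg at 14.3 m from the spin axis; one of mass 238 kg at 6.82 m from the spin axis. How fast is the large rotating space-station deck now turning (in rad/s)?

ω_f ≈ 0.120 rad/s

The added mass arrives with no angular momentum about the spin axis, and any external torque about the spin axis is negligible, so the system's angular momentum is conserved.
I_p = ½(10600)(16.4)² = 1.425e+06 kg·m².
Added inertia Σmr² = (2490)(12.6)² + (895)(14.3)² + (238)(6.82)² = 5.894e+05 kg·m²; I_f = 1.425e+06 + 5.894e+05 = 2.015e+06 kg·m².
ω_f = I_p ω_i / I_f = (1.425e+06)(0.169) / 2.015e+06 = 0.1196 rad/s.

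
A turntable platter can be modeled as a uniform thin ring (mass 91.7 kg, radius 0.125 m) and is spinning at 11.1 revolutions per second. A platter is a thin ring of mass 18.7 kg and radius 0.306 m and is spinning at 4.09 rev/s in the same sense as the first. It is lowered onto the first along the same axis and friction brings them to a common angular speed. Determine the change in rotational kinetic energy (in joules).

No external torque acts about the common axis, so total angular momentum is conserved.
Moments of inertia: I_A = (91.7)(0.125)² = 1.433 kg·m²; I_B = (18.7)(0.306)² = 1.751 kg·m².
Taking A's sense as positive: L = (1.433)(11.1) + (1.751)(4.09) = 23.07 kg·m²·rev/s.
Combined I = 1.433 + 1.751 = 3.184 kg·m².
ω_f = L / I = 23.07 / 3.184 = 7.245 rev/s.
KE_i = ½ΣIω² = 4063 J; KE_f = ½(3.184)(45.52)² = 3299 J.

ΔKE ≈ -764 J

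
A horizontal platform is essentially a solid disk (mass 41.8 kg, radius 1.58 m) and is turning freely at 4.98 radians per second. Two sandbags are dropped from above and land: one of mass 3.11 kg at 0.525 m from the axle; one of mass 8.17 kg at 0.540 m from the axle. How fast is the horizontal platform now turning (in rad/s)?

No external torque acts about the axle; L_before = L_after.
I_p = ½(41.8)(1.58)² = 52.17 kg·m².
Added inertia Σmr² = (3.11)(0.525)² + (8.17)(0.540)² = 3.240 kg·m²; I_f = 52.17 + 3.240 = 55.41 kg·m².
ω_f = I_p ω_i / I_f = (52.17)(4.98) / 55.41 = 4.689 rad/s.

ω_f ≈ 4.69 rad/s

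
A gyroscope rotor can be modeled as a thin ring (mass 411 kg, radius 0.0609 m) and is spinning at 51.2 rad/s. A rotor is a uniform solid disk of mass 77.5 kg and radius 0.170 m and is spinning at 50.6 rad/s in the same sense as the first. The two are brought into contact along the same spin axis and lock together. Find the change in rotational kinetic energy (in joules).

ΔKE ≈ -0.116 J

The coupling torques are internal; angular momentum about the shared axis is conserved.
Moments of inertia: I_A = (411)(0.0609)² = 1.524 kg·m²; I_B = ½(77.5)(0.170)² = 1.120 kg·m².
Taking A's sense as positive: L = (1.524)(51.2) + (1.120)(50.6) = 134.7 kg·m²·rad/s.
Combined I = 1.524 + 1.120 = 2.644 kg·m².
ω_f = L / I = 134.7 / 2.644 = 50.95 rad/s.
KE_i = ½ΣIω² = 3432 J; KE_f = ½(2.644)(50.95)² = 3431 J.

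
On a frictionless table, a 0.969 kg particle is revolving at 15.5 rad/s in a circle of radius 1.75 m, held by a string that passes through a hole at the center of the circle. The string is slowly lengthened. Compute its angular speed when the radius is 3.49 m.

ω₂ ≈ 3.90 rad/s

The constraining force is radial, so m r² ω about the center is conserved.
ω₂ = ω₁ (r₁/r₂)² = (15.5)(1.75/3.49)² = 3.897 rad/s.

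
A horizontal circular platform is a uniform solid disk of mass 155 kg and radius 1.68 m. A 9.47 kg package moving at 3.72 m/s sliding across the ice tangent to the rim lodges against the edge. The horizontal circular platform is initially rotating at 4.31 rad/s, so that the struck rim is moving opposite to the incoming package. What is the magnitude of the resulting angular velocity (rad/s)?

About the central axle the impulsive forces during the collision are internal, so angular momentum about that axis is conserved.
I_p = ½(155)(1.68)² = 218.7 kg·m². Taking the sense of the package's angular momentum as positive, L_{package} = m v R = (9.47)(3.72)(1.68) = 59.18 kg·m²/s.
L_i = −I_p ω_p + m v R = −(218.7)(4.31) + 59.18 = -883.6 kg·m²/s.
After sticking, I_f = I_p + m R² = 218.7 + (9.47)(1.68)² = 245.5 kg·m².
ω_f = L_i / I_f = -883.6 / 245.5 = -3.600 rad/s.

|ω_f| ≈ 3.60 rad/s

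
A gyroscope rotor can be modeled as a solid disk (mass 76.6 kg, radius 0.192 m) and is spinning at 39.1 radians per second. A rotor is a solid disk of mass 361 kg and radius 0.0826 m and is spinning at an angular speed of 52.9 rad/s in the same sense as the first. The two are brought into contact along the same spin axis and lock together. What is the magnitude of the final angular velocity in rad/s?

|ω_f| ≈ 45.5 rad/s

No external torque acts about the common axis, so total angular momentum is conserved.
Moments of inertia: I_A = ½(76.6)(0.192)² = 1.412 kg·m²; I_B = ½(361)(0.0826)² = 1.232 kg·m².
Taking A's sense as positive: L = (1.412)(39.1) + (1.232)(52.9) = 120.4 kg·m²·rad/s.
Combined I = 1.412 + 1.232 = 2.643 kg·m².
ω_f = L / I = 120.4 / 2.643 = 45.53 rad/s.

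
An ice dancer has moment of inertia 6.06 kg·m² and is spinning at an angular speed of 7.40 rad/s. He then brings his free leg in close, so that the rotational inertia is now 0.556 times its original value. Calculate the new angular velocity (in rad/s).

ω₂ ≈ 13.3 rad/s

With no external torque about the axis, L is conserved: I₁ω₁ = I₂ω₂.
I₂ = 0.556 × 6.06 = 3.369 kg·m².
ω₂ = I₁ω₁ / I₂ = (6.060)(7.40 rad/s) / (3.369) = 13.31 rad/s.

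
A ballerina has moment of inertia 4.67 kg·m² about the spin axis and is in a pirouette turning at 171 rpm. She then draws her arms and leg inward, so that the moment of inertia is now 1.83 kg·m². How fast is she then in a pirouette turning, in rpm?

No external torque acts about the spin axis, so angular momentum is conserved.
ω₂ = I₁ω₁ / I₂ = (4.670)(171 rpm) / (1.830) = 436.4 rpm.

ω₂ ≈ 436 rpm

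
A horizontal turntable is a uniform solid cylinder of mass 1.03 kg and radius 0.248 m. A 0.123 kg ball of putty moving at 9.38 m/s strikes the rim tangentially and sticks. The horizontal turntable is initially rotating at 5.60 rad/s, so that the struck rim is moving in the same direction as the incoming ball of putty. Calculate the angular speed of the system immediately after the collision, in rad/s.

|ω_f| ≈ 11.8 rad/s

The axle reaction passes through the axle and exerts no torque about it; angular momentum about the axle is conserved through the impact.
I_p = ½(1.03)(0.248)² = 0.03167 kg·m². Taking the sense of the ball of putty's angular momentum as positive, L_{ball} = m v R = (0.123)(9.38)(0.248) = 0.2861 kg·m²/s.
L_i = +I_p ω_p + m v R = +(0.03167)(5.60) + 0.2861 = 0.4635 kg·m²/s.
After sticking, I_f = I_p + m R² = 0.03167 + (0.123)(0.248)² = 0.03924 kg·m².
ω_f = L_i / I_f = 0.4635 / 0.03924 = 11.81 rad/s.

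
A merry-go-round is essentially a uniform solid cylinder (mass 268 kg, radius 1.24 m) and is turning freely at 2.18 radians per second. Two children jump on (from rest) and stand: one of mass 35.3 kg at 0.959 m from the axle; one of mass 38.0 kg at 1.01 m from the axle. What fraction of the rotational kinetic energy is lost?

fraction ≈ 0.257

No external torque acts about the axle; L_before = L_after.
I_p = ½(268)(1.24)² = 206.0 kg·m².
Added inertia Σmr² = (35.3)(0.959)² + (38.0)(1.01)² = 71.23 kg·m²; I_f = 206.0 + 71.23 = 277.3 kg·m².
ω_f = I_p ω_i / I_f = (206.0)(2.18) / 277.3 = 1.620 rad/s.
KE_i = ½(206.0)(2.180 rad/s)² = 489.6 J; KE_f = ½(277.3)(1.620)² = 363.8 J.
Fraction lost = 0.2569.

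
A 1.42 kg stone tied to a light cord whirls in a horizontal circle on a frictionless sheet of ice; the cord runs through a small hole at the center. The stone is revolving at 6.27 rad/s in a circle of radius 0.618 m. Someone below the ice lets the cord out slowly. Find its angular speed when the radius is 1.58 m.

ω₂ ≈ 0.959 rad/s

No torque about the axis ⇒ m r₁² ω₁ = m r₂² ω₂.
ω₂ = ω₁ (r₁/r₂)² = (6.27)(0.618/1.58)² = 0.9592 rad/s.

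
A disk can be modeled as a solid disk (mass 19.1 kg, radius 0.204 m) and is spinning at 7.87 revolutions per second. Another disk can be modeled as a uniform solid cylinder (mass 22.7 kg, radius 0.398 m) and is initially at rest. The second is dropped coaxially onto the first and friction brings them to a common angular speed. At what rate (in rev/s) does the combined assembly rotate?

The coupling torques are internal; angular momentum about the shared axis is conserved.
Moments of inertia: I_A = ½(19.1)(0.204)² = 0.3974 kg·m²; I_B = ½(22.7)(0.398)² = 1.798 kg·m².
Taking A's sense as positive: L = (0.3974)(7.87) = 3.128 kg·m²·rev/s.
Combined I = 0.3974 + 1.798 = 2.195 kg·m².
ω_f = L / I = 3.128 / 2.195 = 1.425 rev/s.

|ω_f| ≈ 1.42 rev/s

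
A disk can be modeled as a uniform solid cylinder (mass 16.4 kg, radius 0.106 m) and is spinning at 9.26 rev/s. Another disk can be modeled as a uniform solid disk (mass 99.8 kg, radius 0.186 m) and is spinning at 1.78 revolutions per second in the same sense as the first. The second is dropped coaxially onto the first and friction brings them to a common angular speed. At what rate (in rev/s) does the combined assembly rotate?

|ω_f| ≈ 2.16 rev/s

No external torque acts about the common axis, so total angular momentum is conserved.
Moments of inertia: I_A = ½(16.4)(0.106)² = 0.09214 kg·m²; I_B = ½(99.8)(0.186)² = 1.726 kg·m².
Taking A's sense as positive: L = (0.09214)(9.26) + (1.726)(1.78) = 3.926 kg·m²·rev/s.
Combined I = 0.09214 + 1.726 = 1.818 kg·m².
ω_f = L / I = 3.926 / 1.818 = 2.159 rev/s.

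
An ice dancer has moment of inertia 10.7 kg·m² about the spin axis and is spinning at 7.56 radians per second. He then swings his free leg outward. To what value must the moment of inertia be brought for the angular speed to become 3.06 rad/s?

With no external torque about the axis, L is conserved: I₁ω₁ = I₂ω₂.
I₂ = I₁ω₁ / ω₂ = (10.7)(7.56) / (3.06) = 26.44 kg·m².

I₂ ≈ 26.4 kg·m²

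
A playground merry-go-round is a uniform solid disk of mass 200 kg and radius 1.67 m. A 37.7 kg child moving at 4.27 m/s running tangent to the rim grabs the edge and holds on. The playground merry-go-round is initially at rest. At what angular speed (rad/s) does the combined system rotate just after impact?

About the axle the impulsive forces during the collision are internal, so angular momentum about that axis is conserved.
I_p = ½(200)(1.67)² = 278.9 kg·m². Taking the sense of the child's angular momentum as positive, L_{child} = m v R = (37.7)(4.27)(1.67) = 268.8 kg·m²/s.
L_i = 0 + 268.8 = 268.8 kg·m²/s.
After sticking, I_f = I_p + m R² = 278.9 + (37.7)(1.67)² = 384.0 kg·m².
ω_f = L_i / I_f = 268.8 / 384.0 = 0.7000 rad/s.

|ω_f| ≈ 0.700 rad/s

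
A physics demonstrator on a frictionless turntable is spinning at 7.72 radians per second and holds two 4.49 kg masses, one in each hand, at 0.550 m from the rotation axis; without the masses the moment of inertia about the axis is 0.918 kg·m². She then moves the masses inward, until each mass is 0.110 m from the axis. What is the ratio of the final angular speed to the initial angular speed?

ω₂/ω₁ ≈ 3.54

With no external torque about the axis, L is conserved: I₁ω₁ = I₂ω₂.
I₁ = 0.918 + 2(4.49)(0.550)² = 3.634 kg·m²; I₂ = 0.918 + 2(4.49)(0.110)² = 1.027 kg·m².
ω₂/ω₁ = I₁/I₂ = 3.634 / 1.027 = 3.540.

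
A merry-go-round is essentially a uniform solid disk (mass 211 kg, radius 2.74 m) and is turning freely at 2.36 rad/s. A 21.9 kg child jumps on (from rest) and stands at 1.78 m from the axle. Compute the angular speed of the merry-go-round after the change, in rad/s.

ω_f ≈ 2.17 rad/s

The added mass arrives with no angular momentum about the axle, and any external torque about the axle is negligible, so the system's angular momentum is conserved.
I_p = ½(211)(2.74)² = 792.1 kg·m².
Added inertia Σmr² = (21.9)(1.78)² = 69.39 kg·m²; I_f = 792.1 + 69.39 = 861.4 kg·m².
ω_f = I_p ω_i / I_f = (792.1)(2.36) / 861.4 = 2.170 rad/s.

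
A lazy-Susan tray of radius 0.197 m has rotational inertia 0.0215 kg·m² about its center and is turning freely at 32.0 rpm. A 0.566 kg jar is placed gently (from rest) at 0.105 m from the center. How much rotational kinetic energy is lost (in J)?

energy lost ≈ 0.0272 J

The added mass arrives with no angular momentum about the center, and any external torque about the center is negligible, so the system's angular momentum is conserved.
Added inertia Σmr² = (0.566)(0.105)² = 0.006240 kg·m²; I_f = 0.02150 + 0.006240 = 0.02774 kg·m².
ω_f = I_p ω_i / I_f = (0.02150)(32.0) / 0.02774 = 24.80 rpm.
KE_i = ½(0.02150)(3.351 rad/s)² = 0.1207 J; KE_f = ½(0.02774)(2.597)² = 0.09356 J.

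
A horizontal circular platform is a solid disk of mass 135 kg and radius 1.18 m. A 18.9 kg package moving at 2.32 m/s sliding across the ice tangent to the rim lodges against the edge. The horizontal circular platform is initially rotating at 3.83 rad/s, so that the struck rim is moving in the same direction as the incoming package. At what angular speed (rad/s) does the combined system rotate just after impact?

|ω_f| ≈ 3.42 rad/s

The axle reaction passes through the central axle and exerts no torque about it; angular momentum about the central axle is conserved through the impact.
I_p = ½(135)(1.18)² = 93.99 kg·m². Taking the sense of the package's angular momentum as positive, L_{package} = m v R = (18.9)(2.32)(1.18) = 51.74 kg·m²/s.
L_i = +I_p ω_p + m v R = +(93.99)(3.83) + 51.74 = 411.7 kg·m²/s.
After sticking, I_f = I_p + m R² = 93.99 + (18.9)(1.18)² = 120.3 kg·m².
ω_f = L_i / I_f = 411.7 / 120.3 = 3.422 rad/s.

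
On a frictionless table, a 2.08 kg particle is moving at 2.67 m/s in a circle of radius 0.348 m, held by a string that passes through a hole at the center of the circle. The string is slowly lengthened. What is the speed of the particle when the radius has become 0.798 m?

v₂ ≈ 1.16 m/s

The only horizontal force on the mass is along the cord (radial), so it exerts no torque about the hole and angular momentum m v r is conserved.
v₂ = v₁ r₁ / r₂ = (2.67)(0.348) / (0.798) = 1.164 m/s.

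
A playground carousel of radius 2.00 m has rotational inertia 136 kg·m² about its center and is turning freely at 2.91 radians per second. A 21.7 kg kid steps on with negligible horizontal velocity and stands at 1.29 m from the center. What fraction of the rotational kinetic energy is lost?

No external torque acts about the center; L_before = L_after.
Added inertia Σmr² = (21.7)(1.29)² = 36.11 kg·m²; I_f = 136.0 + 36.11 = 172.1 kg·m².
ω_f = I_p ω_i / I_f = (136.0)(2.91) / 172.1 = 2.299 rad/s.
KE_i = ½(136.0)(2.910 rad/s)² = 575.8 J; KE_f = ½(172.1)(2.299)² = 455.0 J.
Fraction lost = 0.2098.

fraction ≈ 0.210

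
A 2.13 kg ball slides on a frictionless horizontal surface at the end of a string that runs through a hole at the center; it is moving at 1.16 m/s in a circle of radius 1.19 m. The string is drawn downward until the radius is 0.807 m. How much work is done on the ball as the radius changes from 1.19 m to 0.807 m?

W ≈ 1.68 J

The only horizontal force on the mass is along the cord (radial), so it exerts no torque about the hole and angular momentum m v r is conserved.
v₂ = v₁ r₁ / r₂ = (1.16)(1.19) / (0.807) = 1.711 m/s.
W = ΔKE = ½m(v₂² − v₁²) = 1.683 J.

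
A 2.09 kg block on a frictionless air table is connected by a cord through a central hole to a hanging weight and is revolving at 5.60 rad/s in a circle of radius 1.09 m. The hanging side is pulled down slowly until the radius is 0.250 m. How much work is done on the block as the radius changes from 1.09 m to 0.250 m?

W ≈ 701 J

The constraining force is radial, so m r² ω about the center is conserved.
ω₂ = ω₁ (r₁/r₂)² = (5.60)(1.09/0.250)² = 106.5 rad/s.
W = ΔKE = ½m(v₂² − v₁²) = 701.2 J.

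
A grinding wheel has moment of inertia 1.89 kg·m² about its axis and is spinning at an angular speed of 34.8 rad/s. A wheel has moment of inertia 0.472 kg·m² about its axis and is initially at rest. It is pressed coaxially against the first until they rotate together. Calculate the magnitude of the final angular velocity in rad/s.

|ω_f| ≈ 27.8 rad/s

The coupling torques are internal; angular momentum about the shared axis is conserved.
Taking A's sense as positive: L = (1.890)(34.8) = 65.77 kg·m²·rad/s.
Combined I = 1.890 + 0.4720 = 2.362 kg·m².
ω_f = L / I = 65.77 / 2.362 = 27.85 rad/s.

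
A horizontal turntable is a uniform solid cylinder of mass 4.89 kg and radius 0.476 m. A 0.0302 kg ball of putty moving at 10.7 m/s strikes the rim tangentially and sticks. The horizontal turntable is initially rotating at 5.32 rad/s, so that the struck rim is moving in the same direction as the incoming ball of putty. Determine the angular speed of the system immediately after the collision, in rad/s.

About the axle the impulsive forces during the collision are internal, so angular momentum about that axis is conserved.
I_p = ½(4.89)(0.476)² = 0.5540 kg·m². Taking the sense of the ball of putty's angular momentum as positive, L_{ball} = m v R = (0.0302)(10.7)(0.476) = 0.1538 kg·m²/s.
L_i = +I_p ω_p + m v R = +(0.5540)(5.32) + 0.1538 = 3.101 kg·m²/s.
After sticking, I_f = I_p + m R² = 0.5540 + (0.0302)(0.476)² = 0.5608 kg·m².
ω_f = L_i / I_f = 3.101 / 0.5608 = 5.529 rad/s.

|ω_f| ≈ 5.53 rad/s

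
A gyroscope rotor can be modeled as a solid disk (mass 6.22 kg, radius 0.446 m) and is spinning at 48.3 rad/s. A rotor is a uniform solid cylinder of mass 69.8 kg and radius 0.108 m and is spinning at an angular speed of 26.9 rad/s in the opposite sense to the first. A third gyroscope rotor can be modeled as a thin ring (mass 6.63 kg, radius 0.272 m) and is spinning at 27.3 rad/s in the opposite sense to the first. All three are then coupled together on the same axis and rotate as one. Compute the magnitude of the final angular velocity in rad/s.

|ω_f| ≈ 3.65 rad/s

No external torque acts about the common axis, so total angular momentum is conserved.
Moments of inertia: I_A = ½(6.22)(0.446)² = 0.6186 kg·m²; I_B = ½(69.8)(0.108)² = 0.4071 kg·m²; I_C = (6.63)(0.272)² = 0.4905 kg·m².
Taking A's sense as positive: L = (0.6186)(48.3) − (0.4071)(26.9) − (0.4905)(27.3) = 5.538 kg·m²·rad/s.
Combined I = 0.6186 + 0.4071 + 0.4905 = 1.516 kg·m².
ω_f = L / I = 5.538 / 1.516 = 3.653 rad/s.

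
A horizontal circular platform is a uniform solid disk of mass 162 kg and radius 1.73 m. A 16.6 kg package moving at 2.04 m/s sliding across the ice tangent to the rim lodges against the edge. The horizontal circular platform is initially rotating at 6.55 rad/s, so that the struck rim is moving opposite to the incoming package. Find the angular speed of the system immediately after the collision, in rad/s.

About the central axle the impulsive forces during the collision are internal, so angular momentum about that axis is conserved.
I_p = ½(162)(1.73)² = 242.4 kg·m². Taking the sense of the package's angular momentum as positive, L_{package} = m v R = (16.6)(2.04)(1.73) = 58.58 kg·m²/s.
L_i = −I_p ω_p + m v R = −(242.4)(6.55) + 58.58 = -1529 kg·m²/s.
After sticking, I_f = I_p + m R² = 242.4 + (16.6)(1.73)² = 292.1 kg·m².
ω_f = L_i / I_f = -1529 / 292.1 = -5.235 rad/s.

|ω_f| ≈ 5.24 rad/s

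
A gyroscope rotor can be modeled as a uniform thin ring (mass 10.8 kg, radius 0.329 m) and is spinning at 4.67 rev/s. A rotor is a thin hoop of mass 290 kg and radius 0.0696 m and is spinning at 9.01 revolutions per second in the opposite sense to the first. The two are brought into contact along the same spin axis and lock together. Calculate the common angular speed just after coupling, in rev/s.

|ω_f| ≈ 2.80 rev/s

The coupling torques are internal; angular momentum about the shared axis is conserved.
Moments of inertia: I_A = (10.8)(0.329)² = 1.169 kg·m²; I_B = (290)(0.0696)² = 1.405 kg·m².
Taking A's sense as positive: L = (1.169)(4.67) − (1.405)(9.01) = -7.198 kg·m²·rev/s.
Combined I = 1.169 + 1.405 = 2.574 kg·m².
ω_f = L / I = -7.198 / 2.574 = -2.797 rev/s.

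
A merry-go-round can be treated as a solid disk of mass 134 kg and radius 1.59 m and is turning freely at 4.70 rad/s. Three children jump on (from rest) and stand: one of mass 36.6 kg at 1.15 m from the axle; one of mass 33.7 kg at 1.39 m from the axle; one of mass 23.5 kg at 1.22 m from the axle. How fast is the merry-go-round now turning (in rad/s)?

The added mass arrives with no angular momentum about the axle, and any external torque about the axle is negligible, so the system's angular momentum is conserved.
I_p = ½(134)(1.59)² = 169.4 kg·m².
Added inertia Σmr² = (36.6)(1.15)² + (33.7)(1.39)² + (23.5)(1.22)² = 148.5 kg·m²; I_f = 169.4 + 148.5 = 317.9 kg·m².
ω_f = I_p ω_i / I_f = (169.4)(4.70) / 317.9 = 2.504 rad/s.

ω_f ≈ 2.50 rad/s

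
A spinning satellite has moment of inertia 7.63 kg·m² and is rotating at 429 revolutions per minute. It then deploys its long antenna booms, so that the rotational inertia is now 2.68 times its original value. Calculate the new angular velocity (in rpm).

No external torque acts about the spin axis, so angular momentum is conserved.
I₂ = 2.68 × 7.63 = 20.45 kg·m².
ω₂ = I₁ω₁ / I₂ = (7.630)(429 rpm) / (20.45) = 160.1 rpm.

ω₂ ≈ 160 rpm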